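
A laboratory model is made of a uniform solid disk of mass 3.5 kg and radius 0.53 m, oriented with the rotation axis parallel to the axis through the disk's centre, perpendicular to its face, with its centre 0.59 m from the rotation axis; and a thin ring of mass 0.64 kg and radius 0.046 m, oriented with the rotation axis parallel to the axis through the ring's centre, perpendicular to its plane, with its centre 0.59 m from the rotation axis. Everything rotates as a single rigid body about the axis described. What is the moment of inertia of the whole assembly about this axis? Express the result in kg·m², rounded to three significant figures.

1.93

Solid disk: I_cm = (1/2)MR² = (1/2)(3.5)(0.53)² = 0.49158 kg·m²; centre at d = 0.59 m, so I = I_cm + Md² gives I = 0.49158 + (3.5)(0.59)² = 1.7099 kg·m².
Thin ring: I_cm = MR² = (0.64)(0.046)² = 0.0013542 kg·m²; centre at d = 0.59 m, so I = I_cm + Md² gives I = 0.0013542 + (0.64)(0.59)² = 0.22414 kg·m².
Total I = 1.7099 + 0.22414 = 1.9341 kg·m².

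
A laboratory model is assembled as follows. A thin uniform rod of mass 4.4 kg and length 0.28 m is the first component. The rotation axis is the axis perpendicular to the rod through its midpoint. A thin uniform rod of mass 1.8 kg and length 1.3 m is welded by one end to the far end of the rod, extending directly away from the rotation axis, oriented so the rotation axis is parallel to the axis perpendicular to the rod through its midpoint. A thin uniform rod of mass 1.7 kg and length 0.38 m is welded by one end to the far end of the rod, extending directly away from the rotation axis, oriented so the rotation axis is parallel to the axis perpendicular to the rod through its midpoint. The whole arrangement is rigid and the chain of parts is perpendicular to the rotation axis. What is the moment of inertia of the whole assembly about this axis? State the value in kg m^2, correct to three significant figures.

5.94

Thin rod: I_cm = (1/12)ML² = (1/12)(4.4)(0.28)² = 0.028747 kg m^2; axis through the centre, so I = 0.028747 kg m^2.
Thin rod: I_cm = (1/12)ML² = (1/12)(1.8)(1.3)² = 0.2535 kg m^2; centre at d = 0.14 + 0.65 = 0.79 m, so I = I_cm + Md² gives I = 0.2535 + (1.8)(0.79)² = 1.3769 kg m^2.
Thin rod: I_cm = (1/12)ML² = (1/12)(1.7)(0.38)² = 0.020457 kg m^2; centre at d = 0.14 + 0.65 + 0.65 + 0.19 = 1.63 m, so I = I_cm + Md² gives I = 0.020457 + (1.7)(1.63)² = 4.5372 kg m^2.
Total I = 0.028747 + 1.3769 + 4.5372 = 5.9428 kg m^2.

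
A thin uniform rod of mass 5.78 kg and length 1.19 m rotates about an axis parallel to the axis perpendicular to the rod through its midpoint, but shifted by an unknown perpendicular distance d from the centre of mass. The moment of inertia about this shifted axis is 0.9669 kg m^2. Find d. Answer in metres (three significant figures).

About the centre-of-mass axis, I_cm = (1/12)ML² = (1/12)(5.78)(1.19)² = 0.68209 kg m^2.
Parallel axis theorem: I = I_cm + Md², so Md² = 0.9669 − 0.68209 = 0.28481 kg m^2.
d = √(0.28481 / 5.78) = 0.22198 m.

0.222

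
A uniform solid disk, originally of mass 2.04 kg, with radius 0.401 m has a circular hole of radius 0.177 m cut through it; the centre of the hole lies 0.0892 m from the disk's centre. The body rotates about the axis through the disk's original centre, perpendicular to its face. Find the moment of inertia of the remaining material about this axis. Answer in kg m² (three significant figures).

Unpierced body about its centre: I₀ = (1/2)MR² = (1/2)(2.04)(0.401)² = 0.16402 kg m².
The removed disk has mass m = M·(r/R)² = (2.04)(0.177/0.401)² = 0.39745 kg (same uniform areal density).
Its moment of inertia about the rotation axis (parallel-axis theorem): I_hole = (1/2)mr² + md² = (1/2)(0.39745)(0.177)² + (0.39745)(0.0892)² = 0.0093883 kg m².
Treating the hole as negative mass, I = I₀ − I_hole = 0.16402 − 0.0093883 = 0.15463 kg m².

0.155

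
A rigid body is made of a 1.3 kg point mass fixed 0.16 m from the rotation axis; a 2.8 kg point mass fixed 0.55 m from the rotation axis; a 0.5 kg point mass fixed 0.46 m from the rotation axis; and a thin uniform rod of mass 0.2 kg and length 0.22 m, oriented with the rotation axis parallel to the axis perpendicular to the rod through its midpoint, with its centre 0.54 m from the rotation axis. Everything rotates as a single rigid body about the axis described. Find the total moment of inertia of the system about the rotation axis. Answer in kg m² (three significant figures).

Point mass: I_cm = 0; centre at d = 0.16 m, so I = I_cm + Md² gives I = 0 + (1.3)(0.16)² = 0.03328 kg m².
Point mass: I_cm = 0; centre at d = 0.55 m, so I = I_cm + Md² gives I = 0 + (2.8)(0.55)² = 0.847 kg m².
Point mass: I_cm = 0; centre at d = 0.46 m, so I = I_cm + Md² gives I = 0 + (0.5)(0.46)² = 0.1058 kg m².
Thin rod: I_cm = (1/12)ML² = (1/12)(0.2)(0.22)² = 0.00080667 kg m²; centre at d = 0.54 m, so I = I_cm + Md² gives I = 0.00080667 + (0.2)(0.54)² = 0.059127 kg m².
Total I = 0.03328 + 0.847 + 0.1058 + 0.059127 = 1.0452 kg m².

1.05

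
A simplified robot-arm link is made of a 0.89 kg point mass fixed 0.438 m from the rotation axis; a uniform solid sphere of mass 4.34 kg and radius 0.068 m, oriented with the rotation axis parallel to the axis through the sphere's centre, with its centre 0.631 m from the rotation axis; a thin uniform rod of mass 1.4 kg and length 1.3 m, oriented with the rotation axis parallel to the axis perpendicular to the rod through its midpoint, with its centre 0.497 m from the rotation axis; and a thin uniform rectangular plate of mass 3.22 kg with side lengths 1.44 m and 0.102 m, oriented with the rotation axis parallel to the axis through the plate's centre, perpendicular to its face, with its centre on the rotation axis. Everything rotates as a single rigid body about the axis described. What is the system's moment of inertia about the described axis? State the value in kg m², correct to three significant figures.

3.01

Point mass: I_cm = 0; centre at d = 0.438 m, so I = I_cm + Md² gives I = 0 + (0.89)(0.438)² = 0.17074 kg m².
Solid sphere: I_cm = (2/5)MR² = (2/5)(4.34)(0.068)² = 0.0080273 kg m²; centre at d = 0.631 m, so I = I_cm + Md² gives I = 0.0080273 + (4.34)(0.631)² = 1.736 kg m².
Thin rod: I_cm = (1/12)ML² = (1/12)(1.4)(1.3)² = 0.19717 kg m²; centre at d = 0.497 m, so I = I_cm + Md² gives I = 0.19717 + (1.4)(0.497)² = 0.54298 kg m².
Rectangular plate: I_cm = (1/12)M(a²+b²) = (1/12)(3.22)[(1.44)² + (0.102)²] = 0.55921 kg m²; axis through the centre, so I = 0.55921 kg m².
Total I = 0.17074 + 1.736 + 0.54298 + 0.55921 = 3.009 kg m².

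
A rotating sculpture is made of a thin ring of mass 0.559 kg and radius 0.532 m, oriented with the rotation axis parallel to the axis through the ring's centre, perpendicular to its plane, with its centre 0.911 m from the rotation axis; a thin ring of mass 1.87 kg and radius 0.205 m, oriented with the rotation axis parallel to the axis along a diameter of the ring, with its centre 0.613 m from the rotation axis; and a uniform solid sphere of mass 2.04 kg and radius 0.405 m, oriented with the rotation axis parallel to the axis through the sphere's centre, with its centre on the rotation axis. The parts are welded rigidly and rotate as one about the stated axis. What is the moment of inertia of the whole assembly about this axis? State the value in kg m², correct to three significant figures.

1.50

Thin ring: I_cm = MR² = (0.559)(0.532)² = 0.15821 kg m²; centre at d = 0.911 m, so I = I_cm + Md² gives I = 0.15821 + (0.559)(0.911)² = 0.62214 kg m².
Thin ring: I_cm = (1/2)MR² = (1/2)(1.87)(0.205)² = 0.039293 kg m²; centre at d = 0.613 m, so I = I_cm + Md² gives I = 0.039293 + (1.87)(0.613)² = 0.74198 kg m².
Solid sphere: I_cm = (2/5)MR² = (2/5)(2.04)(0.405)² = 0.13384 kg m²; axis through the centre, so I = 0.13384 kg m².
Total I = 0.62214 + 0.74198 + 0.13384 = 1.498 kg m².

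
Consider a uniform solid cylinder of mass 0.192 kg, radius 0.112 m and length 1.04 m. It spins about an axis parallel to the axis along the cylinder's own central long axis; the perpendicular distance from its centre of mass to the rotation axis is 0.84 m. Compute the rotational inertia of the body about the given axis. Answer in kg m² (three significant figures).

I_cm = (1/2)MR² = (1/2)(0.192)(0.112)² = 0.0012042 kg m²; centre at d = 0.84 m, so I = I_cm + Md² gives I = 0.0012042 + (0.192)(0.84)² = 0.13668 kg m².

0.137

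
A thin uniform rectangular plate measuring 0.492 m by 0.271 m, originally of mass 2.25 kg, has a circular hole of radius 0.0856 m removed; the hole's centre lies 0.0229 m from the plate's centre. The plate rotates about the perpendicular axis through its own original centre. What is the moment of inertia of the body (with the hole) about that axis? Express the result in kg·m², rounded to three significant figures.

Unpierced body about its centre: I₀ = (1/12)M(a²+b²) = (1/12)(2.25)[(0.492)² + (0.271)²] = 0.059157 kg·m².
The removed disk has mass m = M·πr²/(ab) = (2.25)·π(0.0856)²/(0.492·0.271) = 0.38846 kg (same uniform areal density).
Its moment of inertia about the rotation axis (parallel-axis theorem): I_hole = (1/2)mr² + md² = (1/2)(0.38846)(0.0856)² + (0.38846)(0.0229)² = 0.0016269 kg·m².
Treating the hole as negative mass, I = I₀ − I_hole = 0.059157 − 0.0016269 = 0.05753 kg·m².

0.0575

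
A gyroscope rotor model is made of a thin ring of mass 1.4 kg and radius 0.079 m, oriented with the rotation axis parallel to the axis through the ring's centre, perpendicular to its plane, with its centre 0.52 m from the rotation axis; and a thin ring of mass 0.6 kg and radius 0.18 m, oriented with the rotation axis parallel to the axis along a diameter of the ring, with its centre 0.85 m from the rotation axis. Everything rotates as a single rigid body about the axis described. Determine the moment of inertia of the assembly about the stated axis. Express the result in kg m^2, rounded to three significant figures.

Thin ring: I_cm = MR² = (1.4)(0.079)² = 0.0087374 kg m^2; centre at d = 0.52 m, so I = I_cm + Md² gives I = 0.0087374 + (1.4)(0.52)² = 0.3873 kg m^2.
Thin ring: I_cm = (1/2)MR² = (1/2)(0.6)(0.18)² = 0.00972 kg m^2; centre at d = 0.85 m, so I = I_cm + Md² gives I = 0.00972 + (0.6)(0.85)² = 0.44322 kg m^2.
Total I = 0.3873 + 0.44322 = 0.83052 kg m^2.

0.831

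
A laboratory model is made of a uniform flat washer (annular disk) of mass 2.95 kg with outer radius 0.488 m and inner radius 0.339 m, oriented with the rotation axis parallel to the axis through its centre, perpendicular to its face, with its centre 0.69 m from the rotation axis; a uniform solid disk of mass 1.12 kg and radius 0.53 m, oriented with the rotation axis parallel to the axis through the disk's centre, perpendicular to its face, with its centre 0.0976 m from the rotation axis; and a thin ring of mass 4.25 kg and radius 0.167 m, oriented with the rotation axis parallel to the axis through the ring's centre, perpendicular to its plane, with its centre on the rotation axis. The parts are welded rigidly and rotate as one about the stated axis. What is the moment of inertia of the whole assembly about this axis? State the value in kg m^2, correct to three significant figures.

Annular disk: I_cm = (1/2)M(R²+r²) = (1/2)(2.95)[(0.488)² + (0.339)²] = 0.52077 kg m^2; centre at d = 0.69 m, so I = I_cm + Md² gives I = 0.52077 + (2.95)(0.69)² = 1.9253 kg m^2.
Solid disk: I_cm = (1/2)MR² = (1/2)(1.12)(0.53)² = 0.1573 kg m^2; centre at d = 0.0976 m, so I = I_cm + Md² gives I = 0.1573 + (1.12)(0.0976)² = 0.16797 kg m^2.
Thin ring: I_cm = MR² = (4.25)(0.167)² = 0.11853 kg m^2; axis through the centre, so I = 0.11853 kg m^2.
Total I = 1.9253 + 0.16797 + 0.11853 = 2.2118 kg m^2.

2.21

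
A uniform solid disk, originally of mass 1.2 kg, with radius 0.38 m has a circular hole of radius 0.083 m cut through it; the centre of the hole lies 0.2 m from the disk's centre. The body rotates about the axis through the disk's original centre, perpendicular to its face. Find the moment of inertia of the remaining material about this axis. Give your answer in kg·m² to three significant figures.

0.0842

Unpierced body about its centre: I₀ = (1/2)MR² = (1/2)(1.2)(0.38)² = 0.08664 kg·m².
The removed disk has mass m = M·(r/R)² = (1.2)(0.083/0.38)² = 0.057249 kg (same uniform areal density).
Its moment of inertia about the rotation axis (parallel-axis theorem): I_hole = (1/2)mr² + md² = (1/2)(0.057249)(0.083)² + (0.057249)(0.2)² = 0.0024872 kg·m².
Treating the hole as negative mass, I = I₀ − I_hole = 0.08664 − 0.0024872 = 0.084153 kg·m².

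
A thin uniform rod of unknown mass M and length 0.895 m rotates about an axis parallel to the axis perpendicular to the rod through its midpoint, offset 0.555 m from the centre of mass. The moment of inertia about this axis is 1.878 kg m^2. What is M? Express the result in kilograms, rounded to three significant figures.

5.01

I = I_cm + Md² = (1/12)ML² + Md² = M·[0.0833333·(0.895)² + (0.555)²] = M·0.37478.
So M = 1.878 / 0.37478 = 5.011 kg.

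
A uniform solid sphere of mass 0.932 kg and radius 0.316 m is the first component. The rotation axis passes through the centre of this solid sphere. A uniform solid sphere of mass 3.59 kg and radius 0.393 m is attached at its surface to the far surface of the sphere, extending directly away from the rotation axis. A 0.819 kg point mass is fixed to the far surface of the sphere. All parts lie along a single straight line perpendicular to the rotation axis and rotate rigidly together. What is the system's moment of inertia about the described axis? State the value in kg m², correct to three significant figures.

Solid sphere: I_cm = (2/5)MR² = (2/5)(0.932)(0.316)² = 0.037226 kg m²; axis through the centre, so I = 0.037226 kg m².
Solid sphere: I_cm = (2/5)MR² = (2/5)(3.59)(0.393)² = 0.22179 kg m²; centre at d = 0.316 + 0.393 = 0.709 m, so the parallel axis theorem gives I = 0.22179 + (3.59)(0.709)² = 2.0264 kg m².
Point mass: I_cm = 0; centre at d = 0.316 + 0.393 + 0.393 = 1.102 m, so the parallel axis theorem gives I = 0 + (0.819)(1.102)² = 0.9946 kg m².
Total I = 0.037226 + 2.0264 + 0.9946 = 3.0582 kg m².

3.06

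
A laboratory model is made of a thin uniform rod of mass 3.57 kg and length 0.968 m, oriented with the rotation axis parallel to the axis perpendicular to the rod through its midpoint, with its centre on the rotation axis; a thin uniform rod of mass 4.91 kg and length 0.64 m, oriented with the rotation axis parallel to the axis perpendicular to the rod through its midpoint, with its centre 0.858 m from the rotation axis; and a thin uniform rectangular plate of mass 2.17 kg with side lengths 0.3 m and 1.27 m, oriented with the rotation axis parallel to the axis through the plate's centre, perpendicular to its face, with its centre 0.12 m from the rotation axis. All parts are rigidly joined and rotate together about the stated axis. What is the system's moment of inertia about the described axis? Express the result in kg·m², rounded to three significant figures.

4.40

Thin rod: I_cm = (1/12)ML² = (1/12)(3.57)(0.968)² = 0.27876 kg·m²; axis through the centre, so I = 0.27876 kg·m².
Thin rod: I_cm = (1/12)ML² = (1/12)(4.91)(0.64)² = 0.16759 kg·m²; centre at d = 0.858 m, so I = I_cm + Md² gives I = 0.16759 + (4.91)(0.858)² = 3.7822 kg·m².
Rectangular plate: I_cm = (1/12)M(a²+b²) = (1/12)(2.17)[(0.3)² + (1.27)²] = 0.30794 kg·m²; centre at d = 0.12 m, so I = I_cm + Md² gives I = 0.30794 + (2.17)(0.12)² = 0.33919 kg·m².
Total I = 0.27876 + 3.7822 + 0.33919 = 4.4001 kg·m².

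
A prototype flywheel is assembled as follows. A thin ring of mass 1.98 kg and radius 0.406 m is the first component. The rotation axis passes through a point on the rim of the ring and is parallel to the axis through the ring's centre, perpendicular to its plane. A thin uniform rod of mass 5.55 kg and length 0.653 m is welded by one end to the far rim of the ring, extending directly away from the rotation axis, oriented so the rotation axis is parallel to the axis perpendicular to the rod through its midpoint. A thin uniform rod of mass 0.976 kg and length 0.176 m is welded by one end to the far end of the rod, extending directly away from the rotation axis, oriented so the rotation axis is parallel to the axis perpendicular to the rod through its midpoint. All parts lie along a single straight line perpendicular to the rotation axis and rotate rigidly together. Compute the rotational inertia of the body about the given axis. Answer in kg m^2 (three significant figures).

10.4

Thin ring: I_cm = MR² = (1.98)(0.406)² = 0.32638 kg m^2; centre at d = 0.406 m, so I = I_cm + Md² gives I = 0.32638 + (1.98)(0.406)² = 0.65275 kg m^2.
Thin rod: I_cm = (1/12)ML² = (1/12)(5.55)(0.653)² = 0.19721 kg m^2; centre at d = 0.406 + 0.406 + 0.3265 = 1.1385 m, so I = I_cm + Md² gives I = 0.19721 + (5.55)(1.1385)² = 7.391 kg m^2.
Thin rod: I_cm = (1/12)ML² = (1/12)(0.976)(0.176)² = 0.0025194 kg m^2; centre at d = 0.406 + 0.406 + 0.3265 + 0.3265 + 0.088 = 1.553 m, so I = I_cm + Md² gives I = 0.0025194 + (0.976)(1.553)² = 2.3564 kg m^2.
Total I = 0.65275 + 7.391 + 2.3564 = 10.4 kg m^2.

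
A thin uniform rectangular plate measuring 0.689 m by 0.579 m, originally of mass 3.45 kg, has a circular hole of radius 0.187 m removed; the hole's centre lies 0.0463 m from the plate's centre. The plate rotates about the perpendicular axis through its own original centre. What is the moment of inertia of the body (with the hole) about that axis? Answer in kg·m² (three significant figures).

0.214

Unpierced body about its centre: I₀ = (1/12)M(a²+b²) = (1/12)(3.45)[(0.689)² + (0.579)²] = 0.23286 kg·m².
The removed disk has mass m = M·πr²/(ab) = (3.45)·π(0.187)²/(0.689·0.579) = 0.95007 kg (same uniform areal density).
Its moment of inertia about the rotation axis (parallel-axis theorem): I_hole = (1/2)mr² + md² = (1/2)(0.95007)(0.187)² + (0.95007)(0.0463)² = 0.018648 kg·m².
Treating the hole as negative mass, I = I₀ − I_hole = 0.23286 − 0.018648 = 0.21422 kg·m².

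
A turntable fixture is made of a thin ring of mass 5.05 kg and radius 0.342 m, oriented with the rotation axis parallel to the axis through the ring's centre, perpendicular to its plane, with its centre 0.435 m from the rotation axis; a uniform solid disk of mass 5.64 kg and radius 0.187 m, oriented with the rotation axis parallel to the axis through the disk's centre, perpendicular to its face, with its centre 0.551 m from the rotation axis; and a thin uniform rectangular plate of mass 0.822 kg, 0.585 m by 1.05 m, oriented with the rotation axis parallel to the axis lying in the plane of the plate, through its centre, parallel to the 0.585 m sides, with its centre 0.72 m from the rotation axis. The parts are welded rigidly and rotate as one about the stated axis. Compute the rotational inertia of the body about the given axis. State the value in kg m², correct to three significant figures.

3.86

Thin ring: I_cm = MR² = (5.05)(0.342)² = 0.59067 kg m²; centre at d = 0.435 m, so the parallel axis theorem gives I = 0.59067 + (5.05)(0.435)² = 1.5463 kg m².
Solid disk: I_cm = (1/2)MR² = (1/2)(5.64)(0.187)² = 0.098613 kg m²; centre at d = 0.551 m, so the parallel axis theorem gives I = 0.098613 + (5.64)(0.551)² = 1.8109 kg m².
Rectangular plate: I_cm = (1/12)Mb² = (1/12)(0.822)(1.05)² = 0.075521 kg m²; centre at d = 0.72 m, so the parallel axis theorem gives I = 0.075521 + (0.822)(0.72)² = 0.50165 kg m².
Total I = 1.5463 + 1.8109 + 0.50165 = 3.8588 kg m².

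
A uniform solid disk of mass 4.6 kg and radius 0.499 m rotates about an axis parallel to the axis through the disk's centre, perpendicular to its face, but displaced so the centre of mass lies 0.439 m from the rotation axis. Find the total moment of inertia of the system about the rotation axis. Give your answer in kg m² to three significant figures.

I_cm = (1/2)MR² = (1/2)(4.6)(0.499)² = 0.5727 kg m²; centre at d = 0.439 m, so I = I_cm + Md² gives I = 0.5727 + (4.6)(0.439)² = 1.4592 kg m².

1.46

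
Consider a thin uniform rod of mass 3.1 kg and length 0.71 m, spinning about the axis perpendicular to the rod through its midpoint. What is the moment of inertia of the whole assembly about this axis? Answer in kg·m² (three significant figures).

I_cm = (1/12)ML² = (1/12)(3.1)(0.71)² = 0.13023 kg·m²; axis through the centre, so I = 0.13023 kg·m².

0.130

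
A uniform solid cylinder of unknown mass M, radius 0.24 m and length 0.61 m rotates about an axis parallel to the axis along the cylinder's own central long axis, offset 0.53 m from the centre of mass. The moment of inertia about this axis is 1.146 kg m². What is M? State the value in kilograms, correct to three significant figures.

3.70

I = I_cm + Md² = (1/2)MR² + Md² = M·[0.5·(0.24)² + (0.53)²] = M·0.3097.
So M = 1.146 / 0.3097 = 3.7004 kg.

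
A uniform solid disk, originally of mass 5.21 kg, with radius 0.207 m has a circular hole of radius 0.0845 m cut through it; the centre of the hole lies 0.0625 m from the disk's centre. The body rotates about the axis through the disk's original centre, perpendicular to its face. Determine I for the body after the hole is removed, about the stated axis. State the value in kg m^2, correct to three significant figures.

Unpierced body about its centre: I₀ = (1/2)MR² = (1/2)(5.21)(0.207)² = 0.11162 kg m^2.
The removed disk has mass m = M·(r/R)² = (5.21)(0.0845/0.207)² = 0.86818 kg (same uniform areal density).
Its moment of inertia about the rotation axis (parallel-axis theorem): I_hole = (1/2)mr² + md² = (1/2)(0.86818)(0.0845)² + (0.86818)(0.0625)² = 0.0064908 kg m^2.
Treating the hole as negative mass, I = I₀ − I_hole = 0.11162 − 0.0064908 = 0.10513 kg m^2.

0.105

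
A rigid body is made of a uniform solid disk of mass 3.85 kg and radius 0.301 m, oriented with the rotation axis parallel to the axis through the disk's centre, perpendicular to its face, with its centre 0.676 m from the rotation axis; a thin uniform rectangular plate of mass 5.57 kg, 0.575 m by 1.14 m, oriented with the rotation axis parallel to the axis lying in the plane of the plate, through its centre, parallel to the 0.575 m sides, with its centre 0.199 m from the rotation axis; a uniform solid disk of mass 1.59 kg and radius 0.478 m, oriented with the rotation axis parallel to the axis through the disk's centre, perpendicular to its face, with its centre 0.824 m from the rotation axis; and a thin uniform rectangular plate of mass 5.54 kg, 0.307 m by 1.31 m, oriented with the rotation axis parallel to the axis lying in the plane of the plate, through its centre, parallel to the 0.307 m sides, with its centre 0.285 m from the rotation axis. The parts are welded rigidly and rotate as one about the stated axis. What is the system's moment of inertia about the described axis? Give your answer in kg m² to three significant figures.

5.26

Solid disk: I_cm = (1/2)MR² = (1/2)(3.85)(0.301)² = 0.17441 kg m²; centre at d = 0.676 m, so I = I_cm + Md² gives I = 0.17441 + (3.85)(0.676)² = 1.9338 kg m².
Rectangular plate: I_cm = (1/12)Mb² = (1/12)(5.57)(1.14)² = 0.60323 kg m²; centre at d = 0.199 m, so I = I_cm + Md² gives I = 0.60323 + (5.57)(0.199)² = 0.82381 kg m².
Solid disk: I_cm = (1/2)MR² = (1/2)(1.59)(0.478)² = 0.18164 kg m²; centre at d = 0.824 m, so I = I_cm + Md² gives I = 0.18164 + (1.59)(0.824)² = 1.2612 kg m².
Rectangular plate: I_cm = (1/12)Mb² = (1/12)(5.54)(1.31)² = 0.79227 kg m²; centre at d = 0.285 m, so I = I_cm + Md² gives I = 0.79227 + (5.54)(0.285)² = 1.2423 kg m².
Total I = 1.9338 + 0.82381 + 1.2612 + 1.2423 = 5.261 kg m².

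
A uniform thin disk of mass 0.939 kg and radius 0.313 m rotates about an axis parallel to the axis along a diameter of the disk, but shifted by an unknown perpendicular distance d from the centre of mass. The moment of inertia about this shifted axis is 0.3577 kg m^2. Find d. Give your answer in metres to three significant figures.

0.597

About the centre-of-mass axis, I_cm = (1/4)MR² = (1/4)(0.939)(0.313)² = 0.022998 kg m^2.
Parallel axis theorem: I = I_cm + Md², so Md² = 0.3577 − 0.022998 = 0.3347 kg m^2.
d = √(0.3347 / 0.939) = 0.59703 m.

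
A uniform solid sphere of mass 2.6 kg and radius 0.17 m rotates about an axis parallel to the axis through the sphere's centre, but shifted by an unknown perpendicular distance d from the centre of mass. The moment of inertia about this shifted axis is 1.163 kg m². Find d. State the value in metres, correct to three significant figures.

0.660

About the centre-of-mass axis, I_cm = (2/5)MR² = (2/5)(2.6)(0.17)² = 0.030056 kg m².
Parallel axis theorem: I = I_cm + Md², so Md² = 1.163 − 0.030056 = 1.1329 kg m².
d = √(1.1329 / 2.6) = 0.66011 m.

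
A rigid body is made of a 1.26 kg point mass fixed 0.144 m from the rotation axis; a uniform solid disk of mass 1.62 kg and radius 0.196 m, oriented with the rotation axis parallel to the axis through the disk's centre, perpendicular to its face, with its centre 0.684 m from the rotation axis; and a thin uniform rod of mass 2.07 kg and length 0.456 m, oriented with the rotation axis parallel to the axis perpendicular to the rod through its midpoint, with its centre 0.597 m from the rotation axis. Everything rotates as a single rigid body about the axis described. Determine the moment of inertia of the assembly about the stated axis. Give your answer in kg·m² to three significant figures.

Point mass: I_cm = 0; centre at d = 0.144 m, so the parallel axis theorem gives I = 0 + (1.26)(0.144)² = 0.026127 kg·m².
Solid disk: I_cm = (1/2)MR² = (1/2)(1.62)(0.196)² = 0.031117 kg·m²; centre at d = 0.684 m, so the parallel axis theorem gives I = 0.031117 + (1.62)(0.684)² = 0.78904 kg·m².
Thin rod: I_cm = (1/12)ML² = (1/12)(2.07)(0.456)² = 0.035869 kg·m²; centre at d = 0.597 m, so the parallel axis theorem gives I = 0.035869 + (2.07)(0.597)² = 0.77364 kg·m².
Total I = 0.026127 + 0.78904 + 0.77364 = 1.5888 kg·m².

1.59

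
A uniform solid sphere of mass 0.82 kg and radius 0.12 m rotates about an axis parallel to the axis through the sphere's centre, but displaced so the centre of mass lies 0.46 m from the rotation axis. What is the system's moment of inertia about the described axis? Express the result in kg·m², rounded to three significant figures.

0.178

I_cm = (2/5)MR² = (2/5)(0.82)(0.12)² = 0.0047232 kg·m²; centre at d = 0.46 m, so I = I_cm + Md² gives I = 0.0047232 + (0.82)(0.46)² = 0.17824 kg·m².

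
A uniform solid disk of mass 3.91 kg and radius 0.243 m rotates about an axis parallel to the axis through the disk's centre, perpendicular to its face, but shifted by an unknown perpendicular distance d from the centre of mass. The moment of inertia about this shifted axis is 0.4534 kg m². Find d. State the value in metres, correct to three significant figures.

0.294

About the centre-of-mass axis, I_cm = (1/2)MR² = (1/2)(3.91)(0.243)² = 0.11544 kg m².
Parallel axis theorem: I = I_cm + Md², so Md² = 0.4534 − 0.11544 = 0.33796 kg m².
d = √(0.33796 / 3.91) = 0.294 m.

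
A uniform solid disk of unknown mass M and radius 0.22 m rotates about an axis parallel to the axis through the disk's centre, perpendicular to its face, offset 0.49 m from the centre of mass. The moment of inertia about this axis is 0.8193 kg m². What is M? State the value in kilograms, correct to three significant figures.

I = I_cm + Md² = (1/2)MR² + Md² = M·[0.5·(0.22)² + (0.49)²] = M·0.2643.
So M = 0.8193 / 0.2643 = 3.0999 kg.

3.10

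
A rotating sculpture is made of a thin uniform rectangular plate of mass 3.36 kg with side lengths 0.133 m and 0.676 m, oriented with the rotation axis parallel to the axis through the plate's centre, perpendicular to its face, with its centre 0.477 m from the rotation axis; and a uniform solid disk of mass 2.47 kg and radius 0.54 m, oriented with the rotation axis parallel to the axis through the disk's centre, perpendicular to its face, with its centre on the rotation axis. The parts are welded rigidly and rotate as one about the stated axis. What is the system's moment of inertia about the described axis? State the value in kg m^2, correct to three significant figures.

1.26

Rectangular plate: I_cm = (1/12)M(a²+b²) = (1/12)(3.36)[(0.133)² + (0.676)²] = 0.13291 kg m^2; centre at d = 0.477 m, so I = I_cm + Md² gives I = 0.13291 + (3.36)(0.477)² = 0.8974 kg m^2.
Solid disk: I_cm = (1/2)MR² = (1/2)(2.47)(0.54)² = 0.36013 kg m^2; axis through the centre, so I = 0.36013 kg m^2.
Total I = 0.8974 + 0.36013 = 1.2575 kg m^2.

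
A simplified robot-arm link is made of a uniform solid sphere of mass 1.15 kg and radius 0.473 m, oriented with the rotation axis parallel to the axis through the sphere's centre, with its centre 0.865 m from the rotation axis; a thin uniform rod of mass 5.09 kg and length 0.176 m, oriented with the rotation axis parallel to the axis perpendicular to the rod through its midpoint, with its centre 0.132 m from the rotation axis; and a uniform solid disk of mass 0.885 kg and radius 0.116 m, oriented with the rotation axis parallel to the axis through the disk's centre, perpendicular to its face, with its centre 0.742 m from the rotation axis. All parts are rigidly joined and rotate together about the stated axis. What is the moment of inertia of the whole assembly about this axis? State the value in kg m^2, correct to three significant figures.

Solid sphere: I_cm = (2/5)MR² = (2/5)(1.15)(0.473)² = 0.10292 kg m^2; centre at d = 0.865 m, so I = I_cm + Md² gives I = 0.10292 + (1.15)(0.865)² = 0.96337 kg m^2.
Thin rod: I_cm = (1/12)ML² = (1/12)(5.09)(0.176)² = 0.013139 kg m^2; centre at d = 0.132 m, so I = I_cm + Md² gives I = 0.013139 + (5.09)(0.132)² = 0.10183 kg m^2.
Solid disk: I_cm = (1/2)MR² = (1/2)(0.885)(0.116)² = 0.0059543 kg m^2; centre at d = 0.742 m, so I = I_cm + Md² gives I = 0.0059543 + (0.885)(0.742)² = 0.4932 kg m^2.
Total I = 0.96337 + 0.10183 + 0.4932 = 1.5584 kg m^2.

1.56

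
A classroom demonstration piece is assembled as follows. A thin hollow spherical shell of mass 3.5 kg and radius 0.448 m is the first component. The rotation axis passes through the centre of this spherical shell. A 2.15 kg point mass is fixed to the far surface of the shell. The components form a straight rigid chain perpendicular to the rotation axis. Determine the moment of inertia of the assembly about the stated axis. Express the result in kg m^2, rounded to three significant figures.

Spherical shell: I_cm = (2/3)MR² = (2/3)(3.5)(0.448)² = 0.46831 kg m^2; axis through the centre, so I = 0.46831 kg m^2.
Point mass: I_cm = 0; centre at d = 0.448 m, so I = I_cm + Md² gives I = 0 + (2.15)(0.448)² = 0.43151 kg m^2.
Total I = 0.46831 + 0.43151 = 0.89982 kg m^2.

0.900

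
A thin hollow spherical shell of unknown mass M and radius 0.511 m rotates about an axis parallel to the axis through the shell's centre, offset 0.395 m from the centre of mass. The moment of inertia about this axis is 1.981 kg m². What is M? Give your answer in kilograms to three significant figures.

I = I_cm + Md² = (2/3)MR² + Md² = M·[0.666667·(0.511)² + (0.395)²] = M·0.33011.
So M = 1.981 / 0.33011 = 6.0011 kg.

6.00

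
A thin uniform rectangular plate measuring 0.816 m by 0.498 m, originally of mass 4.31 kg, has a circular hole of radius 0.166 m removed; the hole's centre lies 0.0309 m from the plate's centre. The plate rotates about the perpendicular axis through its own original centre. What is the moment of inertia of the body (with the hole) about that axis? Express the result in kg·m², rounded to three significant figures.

0.315

Unpierced body about its centre: I₀ = (1/12)M(a²+b²) = (1/12)(4.31)[(0.816)² + (0.498)²] = 0.32823 kg·m².
The removed disk has mass m = M·πr²/(ab) = (4.31)·π(0.166)²/(0.816·0.498) = 0.91817 kg (same uniform areal density).
Its moment of inertia about the rotation axis (parallel-axis theorem): I_hole = (1/2)mr² + md² = (1/2)(0.91817)(0.166)² + (0.91817)(0.0309)² = 0.013527 kg·m².
Treating the hole as negative mass, I = I₀ − I_hole = 0.32823 − 0.013527 = 0.3147 kg·m².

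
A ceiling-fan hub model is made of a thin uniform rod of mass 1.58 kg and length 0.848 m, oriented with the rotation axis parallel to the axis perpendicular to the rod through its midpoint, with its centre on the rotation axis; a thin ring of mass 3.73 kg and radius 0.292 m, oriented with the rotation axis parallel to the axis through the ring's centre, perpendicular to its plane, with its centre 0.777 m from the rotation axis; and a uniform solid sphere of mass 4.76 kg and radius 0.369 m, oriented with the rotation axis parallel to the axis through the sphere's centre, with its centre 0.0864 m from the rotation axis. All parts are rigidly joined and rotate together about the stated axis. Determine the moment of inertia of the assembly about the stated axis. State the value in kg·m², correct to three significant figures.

2.96

Thin rod: I_cm = (1/12)ML² = (1/12)(1.58)(0.848)² = 0.094682 kg·m²; axis through the centre, so I = 0.094682 kg·m².
Thin ring: I_cm = MR² = (3.73)(0.292)² = 0.31803 kg·m²; centre at d = 0.777 m, so I = I_cm + Md² gives I = 0.31803 + (3.73)(0.777)² = 2.5699 kg·m².
Solid sphere: I_cm = (2/5)MR² = (2/5)(4.76)(0.369)² = 0.25925 kg·m²; centre at d = 0.0864 m, so I = I_cm + Md² gives I = 0.25925 + (4.76)(0.0864)² = 0.29478 kg·m².
Total I = 0.094682 + 2.5699 + 0.29478 = 2.9594 kg·m².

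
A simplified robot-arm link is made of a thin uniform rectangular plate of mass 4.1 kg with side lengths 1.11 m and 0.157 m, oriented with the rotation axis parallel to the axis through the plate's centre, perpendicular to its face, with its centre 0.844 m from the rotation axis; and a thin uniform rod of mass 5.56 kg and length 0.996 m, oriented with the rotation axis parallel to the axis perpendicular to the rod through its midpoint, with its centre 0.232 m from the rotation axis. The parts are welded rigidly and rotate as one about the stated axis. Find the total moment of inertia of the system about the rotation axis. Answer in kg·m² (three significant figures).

Rectangular plate: I_cm = (1/12)M(a²+b²) = (1/12)(4.1)[(1.11)² + (0.157)²] = 0.42939 kg·m²; centre at d = 0.844 m, so I = I_cm + Md² gives I = 0.42939 + (4.1)(0.844)² = 3.35 kg·m².
Thin rod: I_cm = (1/12)ML² = (1/12)(5.56)(0.996)² = 0.45963 kg·m²; centre at d = 0.232 m, so I = I_cm + Md² gives I = 0.45963 + (5.56)(0.232)² = 0.7589 kg·m².
Total I = 3.35 + 0.7589 = 4.1089 kg·m².

4.11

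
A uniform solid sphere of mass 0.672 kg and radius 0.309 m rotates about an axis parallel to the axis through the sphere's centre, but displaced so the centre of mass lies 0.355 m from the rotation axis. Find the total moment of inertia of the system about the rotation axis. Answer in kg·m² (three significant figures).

I_cm = (2/5)MR² = (2/5)(0.672)(0.309)² = 0.025665 kg·m²; centre at d = 0.355 m, so I = I_cm + Md² gives I = 0.025665 + (0.672)(0.355)² = 0.11035 kg·m².

0.110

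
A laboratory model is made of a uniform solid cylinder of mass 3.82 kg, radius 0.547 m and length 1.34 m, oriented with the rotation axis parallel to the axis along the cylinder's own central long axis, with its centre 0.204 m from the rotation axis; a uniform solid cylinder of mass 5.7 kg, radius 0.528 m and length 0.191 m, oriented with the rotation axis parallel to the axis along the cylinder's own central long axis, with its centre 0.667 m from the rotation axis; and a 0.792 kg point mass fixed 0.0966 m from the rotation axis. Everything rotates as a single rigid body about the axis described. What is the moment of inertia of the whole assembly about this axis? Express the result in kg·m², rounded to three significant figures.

Solid cylinder: I_cm = (1/2)MR² = (1/2)(3.82)(0.547)² = 0.57149 kg·m²; centre at d = 0.204 m, so I = I_cm + Md² gives I = 0.57149 + (3.82)(0.204)² = 0.73046 kg·m².
Solid cylinder: I_cm = (1/2)MR² = (1/2)(5.7)(0.528)² = 0.79453 kg·m²; centre at d = 0.667 m, so I = I_cm + Md² gives I = 0.79453 + (5.7)(0.667)² = 3.3304 kg·m².
Point mass: I_cm = 0; centre at d = 0.0966 m, so I = I_cm + Md² gives I = 0 + (0.792)(0.0966)² = 0.0073906 kg·m².
Total I = 0.73046 + 3.3304 + 0.0073906 = 4.0683 kg·m².

4.07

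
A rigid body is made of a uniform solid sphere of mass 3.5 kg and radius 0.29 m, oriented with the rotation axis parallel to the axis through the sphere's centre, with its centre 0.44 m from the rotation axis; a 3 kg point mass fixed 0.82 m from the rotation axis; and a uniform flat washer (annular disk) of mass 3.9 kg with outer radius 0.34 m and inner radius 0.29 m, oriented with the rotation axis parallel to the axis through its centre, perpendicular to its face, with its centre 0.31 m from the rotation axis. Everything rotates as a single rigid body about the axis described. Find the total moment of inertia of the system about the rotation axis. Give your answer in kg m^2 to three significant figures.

3.58

Solid sphere: I_cm = (2/5)MR² = (2/5)(3.5)(0.29)² = 0.11774 kg m^2; centre at d = 0.44 m, so I = I_cm + Md² gives I = 0.11774 + (3.5)(0.44)² = 0.79534 kg m^2.
Point mass: I_cm = 0; centre at d = 0.82 m, so I = I_cm + Md² gives I = 0 + (3)(0.82)² = 2.0172 kg m^2.
Annular disk: I_cm = (1/2)M(R²+r²) = (1/2)(3.9)[(0.34)² + (0.29)²] = 0.38942 kg m^2; centre at d = 0.31 m, so I = I_cm + Md² gives I = 0.38942 + (3.9)(0.31)² = 0.76421 kg m^2.
Total I = 0.79534 + 2.0172 + 0.76421 = 3.5767 kg m^2.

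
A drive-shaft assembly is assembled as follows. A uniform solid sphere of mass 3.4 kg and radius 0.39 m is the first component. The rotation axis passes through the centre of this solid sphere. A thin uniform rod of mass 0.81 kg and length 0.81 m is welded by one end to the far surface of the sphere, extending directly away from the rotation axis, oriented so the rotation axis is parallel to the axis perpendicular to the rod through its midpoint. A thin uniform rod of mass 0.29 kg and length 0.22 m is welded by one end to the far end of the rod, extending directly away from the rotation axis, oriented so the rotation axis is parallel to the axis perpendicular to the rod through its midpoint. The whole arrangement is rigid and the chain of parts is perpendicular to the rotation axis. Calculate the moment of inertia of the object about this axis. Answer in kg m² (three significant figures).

Solid sphere: I_cm = (2/5)MR² = (2/5)(3.4)(0.39)² = 0.20686 kg m²; axis through the centre, so I = 0.20686 kg m².
Thin rod: I_cm = (1/12)ML² = (1/12)(0.81)(0.81)² = 0.044287 kg m²; centre at d = 0.39 + 0.405 = 0.795 m, so I = I_cm + Md² gives I = 0.044287 + (0.81)(0.795)² = 0.55623 kg m².
Thin rod: I_cm = (1/12)ML² = (1/12)(0.29)(0.22)² = 0.0011697 kg m²; centre at d = 0.39 + 0.405 + 0.405 + 0.11 = 1.31 m, so I = I_cm + Md² gives I = 0.0011697 + (0.29)(1.31)² = 0.49884 kg m².
Total I = 0.20686 + 0.55623 + 0.49884 = 1.2619 kg m².

1.26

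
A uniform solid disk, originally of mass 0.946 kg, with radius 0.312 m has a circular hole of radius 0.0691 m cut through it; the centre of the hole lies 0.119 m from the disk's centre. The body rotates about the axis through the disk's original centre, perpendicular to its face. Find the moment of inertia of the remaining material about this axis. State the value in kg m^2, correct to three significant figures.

Unpierced body about its centre: I₀ = (1/2)MR² = (1/2)(0.946)(0.312)² = 0.046044 kg m^2.
The removed disk has mass m = M·(r/R)² = (0.946)(0.0691/0.312)² = 0.046402 kg (same uniform areal density).
Its moment of inertia about the rotation axis (parallel-axis theorem): I_hole = (1/2)mr² + md² = (1/2)(0.046402)(0.0691)² + (0.046402)(0.119)² = 0.00076788 kg m^2.
Treating the hole as negative mass, I = I₀ − I_hole = 0.046044 − 0.00076788 = 0.045276 kg m^2.

0.0453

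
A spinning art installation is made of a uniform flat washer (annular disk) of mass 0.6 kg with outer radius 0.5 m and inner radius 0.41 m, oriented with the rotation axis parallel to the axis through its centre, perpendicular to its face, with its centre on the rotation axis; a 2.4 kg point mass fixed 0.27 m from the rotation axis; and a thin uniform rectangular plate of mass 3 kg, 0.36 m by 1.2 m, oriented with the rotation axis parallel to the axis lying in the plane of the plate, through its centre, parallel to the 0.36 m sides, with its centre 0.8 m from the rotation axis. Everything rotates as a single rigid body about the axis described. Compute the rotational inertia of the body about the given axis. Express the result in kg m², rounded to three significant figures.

Annular disk: I_cm = (1/2)M(R²+r²) = (1/2)(0.6)[(0.5)² + (0.41)²] = 0.12543 kg m²; axis through the centre, so I = 0.12543 kg m².
Point mass: I_cm = 0; centre at d = 0.27 m, so I = I_cm + Md² gives I = 0 + (2.4)(0.27)² = 0.17496 kg m².
Rectangular plate: I_cm = (1/12)Mb² = (1/12)(3)(1.2)² = 0.36 kg m²; centre at d = 0.8 m, so I = I_cm + Md² gives I = 0.36 + (3)(0.8)² = 2.28 kg m².
Total I = 0.12543 + 0.17496 + 2.28 = 2.5804 kg m².

2.58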